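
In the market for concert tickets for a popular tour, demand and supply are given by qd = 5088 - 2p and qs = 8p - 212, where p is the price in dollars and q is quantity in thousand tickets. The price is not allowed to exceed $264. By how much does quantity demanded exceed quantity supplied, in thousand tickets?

2660

Equilibrium: 5088 - 2p = 8p - 212, so 5300 = 10p and p* = 530, q* = 4028.
The ceiling of 264 is below the equilibrium price 530, so it binds.
At p = 264: qd = 5088 - 2·264 = 4560 and qs = 8·264 - 212 = 1900.
Shortage = qd - qs = 4560 - 1900 = 2660.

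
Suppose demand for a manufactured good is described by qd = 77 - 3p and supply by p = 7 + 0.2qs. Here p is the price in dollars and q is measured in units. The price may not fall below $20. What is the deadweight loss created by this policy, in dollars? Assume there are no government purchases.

86.4

Rearranging supply gives qs = 5p - 35. Without the control the market clears where 77 - 3p = 5p - 35, i.e. p* = 14 and q* = 35.
Because the floor (20) lies above the market-clearing price, it is binding.
At p = 20: qd = 77 - 3·20 = 17 and qs = 5·20 - 35 = 65.
Quantity traded falls to 17. At q = 17 the demand price is (77 - 17)/3 = 20 and the supply price is (35 + 17)/5 = 10.4.
Deadweight loss = ½ · (20 - 10.4) · (35 - 17) = ½ · 9.6 · 18 = 86.4.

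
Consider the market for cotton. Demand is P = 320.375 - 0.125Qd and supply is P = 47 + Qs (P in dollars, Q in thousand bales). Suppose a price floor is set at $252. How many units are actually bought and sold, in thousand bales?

243

Rearranging demand gives Qd = 2563 - 8P; rearranging supply gives Qs = P - 47. Setting quantity demanded equal to quantity supplied, 2563 - 8P = P - 47, gives P* = 290 and Q* = 243.
The floor of 252 is below the equilibrium price 290, so it is not binding; the market clears at P* = 290, Q* = 243.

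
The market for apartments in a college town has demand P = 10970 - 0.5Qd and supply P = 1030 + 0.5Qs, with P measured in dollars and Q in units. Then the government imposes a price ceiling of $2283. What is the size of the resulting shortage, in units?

14868

Rearranging demand gives Qd = 21940 - 2P; rearranging supply gives Qs = 2P - 2060. Without the control the market clears where 21940 - 2P = 2P - 2060, i.e. P* = 6000 and Q* = 9940.
Because the ceiling (2283) lies below the market-clearing price, it is binding.
At P = 2283: Qd = 21940 - 2·2283 = 17374 and Qs = 2·2283 - 2060 = 2506.
Shortage = Qd - Qs = 17374 - 2506 = 14868.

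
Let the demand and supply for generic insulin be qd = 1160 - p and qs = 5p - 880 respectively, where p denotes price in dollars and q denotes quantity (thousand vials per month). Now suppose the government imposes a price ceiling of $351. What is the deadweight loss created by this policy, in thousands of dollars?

Setting quantity demanded equal to quantity supplied, 1160 - p = 5p - 880, gives p* = 340 and q* = 820.
The ceiling of 351 is above the equilibrium price 340, so it is not binding; the market clears at p* = 340, q* = 820.
Since the control does not bind, no trades are prevented and deadweight loss is zero.

0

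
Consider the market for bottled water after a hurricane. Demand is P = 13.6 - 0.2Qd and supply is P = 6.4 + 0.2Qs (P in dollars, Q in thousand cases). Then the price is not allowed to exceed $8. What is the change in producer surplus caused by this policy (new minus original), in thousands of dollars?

Rearranging demand gives Qd = 68 - 5P; rearranging supply gives Qs = 5P - 32. In a free market, 68 - 5P = 5P - 32 gives the equilibrium P* = 10, Q* = 18.
Because the ceiling (8) lies below the market-clearing price, it is binding.
At P = 8: Qd = 68 - 5·8 = 28 and Qs = 5·8 - 32 = 8.
Producer surplus without the control is ½ · (10 - 6.4) · 18 = 32.4.
With the ceiling, producers sell 8 units at 8, so PS = ½ · (8 - 6.4) · 8 = 6.4.
Change in producer surplus = 6.4 - 32.4 = -26.

-26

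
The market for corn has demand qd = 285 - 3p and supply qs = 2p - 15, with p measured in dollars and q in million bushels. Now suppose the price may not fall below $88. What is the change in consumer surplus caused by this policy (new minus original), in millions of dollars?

Equilibrium: 285 - 3p = 2p - 15, so 300 = 5p and p* = 60, q* = 105.
The floor of 88 is above the equilibrium price 60, so it binds.
At p = 88: qd = 285 - 3·88 = 21 and qs = 2·88 - 15 = 161.
Consumer surplus without the control is ½ · (95 - 60) · 105 = 1837.5.
With the floor, consumers buy 21 units at 88, so CS = ½ · (95 - 88) · 21 = 73.5.
Change in consumer surplus = 73.5 - 1837.5 = -1764.

-1764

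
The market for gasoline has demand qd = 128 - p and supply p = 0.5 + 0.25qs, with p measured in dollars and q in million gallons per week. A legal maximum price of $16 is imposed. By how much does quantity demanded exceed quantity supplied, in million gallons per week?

50

Rearranging supply gives qs = 4p - 2. In a free market, 128 - p = 4p - 2 gives the equilibrium p* = 26, q* = 102.
Because the ceiling (16) lies below the market-clearing price, it is binding.
At p = 16: qd = 128 - 16 = 112 and qs = 4·16 - 2 = 62.
Shortage = qd - qs = 112 - 62 = 50.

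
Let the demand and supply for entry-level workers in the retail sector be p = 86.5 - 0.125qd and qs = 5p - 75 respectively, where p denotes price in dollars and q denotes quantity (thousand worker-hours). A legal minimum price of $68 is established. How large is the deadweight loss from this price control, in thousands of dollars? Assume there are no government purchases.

842.4

Rearranging demand gives qd = 692 - 8p. Without the control the market clears where 692 - 8p = 5p - 75, i.e. p* = 59 and q* = 220.
Since 68 > 59, the floor is binding.
At p = 68: qd = 692 - 8·68 = 148 and qs = 5·68 - 75 = 265.
Quantity traded falls to 148. At q = 148 the demand price is (692 - 148)/8 = 68 and the supply price is (75 + 148)/5 = 44.6.
Deadweight loss = ½ · (68 - 44.6) · (220 - 148) = ½ · 23.4 · 72 = 842.4.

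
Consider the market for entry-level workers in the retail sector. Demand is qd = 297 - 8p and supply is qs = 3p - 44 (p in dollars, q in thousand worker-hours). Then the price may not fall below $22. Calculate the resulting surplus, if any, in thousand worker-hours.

Without the control the market clears where 297 - 8p = 3p - 44, i.e. p* = 31 and q* = 49.
The floor of 22 is below the equilibrium price 31, so it is not binding; the market clears at p* = 31, q* = 49.
Since the control does not bind, there is no surplus.

0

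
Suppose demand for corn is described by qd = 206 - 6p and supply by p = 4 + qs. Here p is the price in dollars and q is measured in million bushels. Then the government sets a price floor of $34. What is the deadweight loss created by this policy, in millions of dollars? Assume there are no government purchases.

Rearranging supply gives qs = p - 4. Setting quantity demanded equal to quantity supplied, 206 - 6p = p - 4, gives p* = 30 and q* = 26.
The floor of 34 is above the equilibrium price 30, so it binds.
At p = 34: qd = 206 - 6·34 = 2 and qs = 34 - 4 = 30.
Quantity traded falls to 2. At q = 2 the demand price is (206 - 2)/6 = 34 and the supply price is 4 + 2 = 6.
Deadweight loss = ½ · (34 - 6) · (26 - 2) = ½ · 28 · 24 = 336.

336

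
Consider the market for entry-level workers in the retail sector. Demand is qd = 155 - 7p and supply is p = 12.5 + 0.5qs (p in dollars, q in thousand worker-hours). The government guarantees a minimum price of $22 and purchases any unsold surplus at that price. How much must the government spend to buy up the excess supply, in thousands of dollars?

396

Rearranging supply gives qs = 2p - 25. Without the control the market clears where 155 - 7p = 2p - 25, i.e. p* = 20 and q* = 15.
Since 22 > 20, the floor is binding.
At p = 22: qd = 155 - 7·22 = 1 and qs = 2·22 - 25 = 19.
Surplus = qs - qd = 18.
Government expenditure = surplus × support price = 18 × 22 = 396.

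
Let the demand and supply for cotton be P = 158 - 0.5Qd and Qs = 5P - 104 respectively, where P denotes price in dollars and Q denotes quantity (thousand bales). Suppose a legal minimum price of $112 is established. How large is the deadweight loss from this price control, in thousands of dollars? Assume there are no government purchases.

Rearranging demand gives Qd = 316 - 2P. Without the control the market clears where 316 - 2P = 5P - 104, i.e. P* = 60 and Q* = 196.
The floor of 112 is above the equilibrium price 60, so it binds.
At P = 112: Qd = 316 - 2·112 = 92 and Qs = 5·112 - 104 = 456.
Quantity traded falls to 92. At Q = 92 the demand price is (316 - 92)/2 = 112 and the supply price is (104 + 92)/5 = 39.2.
Deadweight loss = ½ · (112 - 39.2) · (196 - 92) = ½ · 72.8 · 104 = 3785.6.

3785.6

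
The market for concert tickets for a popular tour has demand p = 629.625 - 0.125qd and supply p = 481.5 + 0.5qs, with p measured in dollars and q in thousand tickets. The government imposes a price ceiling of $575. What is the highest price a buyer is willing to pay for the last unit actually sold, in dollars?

Rearranging demand gives qd = 5037 - 8p; rearranging supply gives qs = 2p - 963. Setting quantity demanded equal to quantity supplied, 5037 - 8p = 2p - 963, gives p* = 600 and q* = 237.
Since 575 < 600, the ceiling is binding.
At p = 575: qd = 5037 - 8·575 = 437 and qs = 2·575 - 963 = 187.
Only 187 units reach the market. On the demand curve, the marginal buyer's willingness to pay at q = 187 is (5037 - 187)/8 = 606.25.

606.25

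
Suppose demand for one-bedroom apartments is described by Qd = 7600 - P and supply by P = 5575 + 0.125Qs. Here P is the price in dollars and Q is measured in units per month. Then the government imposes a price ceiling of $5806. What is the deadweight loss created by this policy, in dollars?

0

Rearranging supply gives Qs = 8P - 44600. Equilibrium: 7600 - P = 8P - 44600, so 52200 = 9P and P* = 5800, Q* = 1800.
Since 5806 is above P* = 5800, the ceiling does not bind and the free-market outcome prevails.
Since the control does not bind, no trades are prevented and deadweight loss is zero.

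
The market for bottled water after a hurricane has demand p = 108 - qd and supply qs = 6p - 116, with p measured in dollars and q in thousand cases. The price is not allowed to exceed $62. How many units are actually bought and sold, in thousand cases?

76

Rearranging demand gives qd = 108 - p. Setting quantity demanded equal to quantity supplied, 108 - p = 6p - 116, gives p* = 32 and q* = 76.
Since 62 is above p* = 32, the ceiling does not bind and the free-market outcome prevails.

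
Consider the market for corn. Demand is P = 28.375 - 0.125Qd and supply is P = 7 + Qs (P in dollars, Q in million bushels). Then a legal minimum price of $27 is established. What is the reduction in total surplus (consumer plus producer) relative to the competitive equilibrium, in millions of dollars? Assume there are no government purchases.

36

Rearranging demand gives Qd = 227 - 8P; rearranging supply gives Qs = P - 7. Without the control the market clears where 227 - 8P = P - 7, i.e. P* = 26 and Q* = 19.
The floor of 27 is above the equilibrium price 26, so it binds.
At P = 27: Qd = 227 - 8·27 = 11 and Qs = 27 - 7 = 20.
Quantity traded falls to 11. At Q = 11 the demand price is (227 - 11)/8 = 27 and the supply price is 7 + 11 = 18.
Deadweight loss = ½ · (27 - 18) · (19 - 11) = ½ · 9 · 8 = 36.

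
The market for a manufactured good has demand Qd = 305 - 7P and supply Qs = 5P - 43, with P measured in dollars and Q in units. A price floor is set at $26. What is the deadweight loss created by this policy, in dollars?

0

Equilibrium: 305 - 7P = 5P - 43, so 348 = 12P and P* = 29, Q* = 102.
The floor of 26 is below the equilibrium price 29, so it is not binding; the market clears at P* = 29, Q* = 102.
Since the control does not bind, no trades are prevented and deadweight loss is zero.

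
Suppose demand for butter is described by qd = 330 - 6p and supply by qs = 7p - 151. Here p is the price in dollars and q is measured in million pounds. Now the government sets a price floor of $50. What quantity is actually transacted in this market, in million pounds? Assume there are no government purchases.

30

Equilibrium: 330 - 6p = 7p - 151, so 481 = 13p and p* = 37, q* = 108.
Since 50 > 37, the floor is binding.
At p = 50: qd = 330 - 6·50 = 30 and qs = 7·50 - 151 = 199.
The quantity actually transacted is the short side, demand: 30.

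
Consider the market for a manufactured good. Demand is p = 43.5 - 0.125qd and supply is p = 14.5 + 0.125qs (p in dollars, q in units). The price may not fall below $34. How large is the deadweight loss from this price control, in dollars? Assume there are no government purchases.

Rearranging demand gives qd = 348 - 8p; rearranging supply gives qs = 8p - 116. In a free market, 348 - 8p = 8p - 116 gives the equilibrium p* = 29, q* = 116.
Since 34 > 29, the floor is binding.
At p = 34: qd = 348 - 8·34 = 76 and qs = 8·34 - 116 = 156.
Quantity traded falls to 76. At q = 76 the demand price is (348 - 76)/8 = 34 and the supply price is (116 + 76)/8 = 24.
Deadweight loss = ½ · (34 - 24) · (116 - 76) = ½ · 10 · 40 = 200.

200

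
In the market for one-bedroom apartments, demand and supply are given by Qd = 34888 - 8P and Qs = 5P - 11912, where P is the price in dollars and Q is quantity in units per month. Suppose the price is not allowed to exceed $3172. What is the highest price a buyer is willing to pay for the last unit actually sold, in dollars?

3867.5

Equilibrium: 34888 - 8P = 5P - 11912, so 46800 = 13P and P* = 3600, Q* = 6088.
The ceiling of 3172 is below the equilibrium price 3600, so it binds.
At P = 3172: Qd = 34888 - 8·3172 = 9512 and Qs = 5·3172 - 11912 = 3948.
Only 3948 units reach the market. On the demand curve, the marginal buyer's willingness to pay at Q = 3948 is (34888 - 3948)/8 = 3867.5.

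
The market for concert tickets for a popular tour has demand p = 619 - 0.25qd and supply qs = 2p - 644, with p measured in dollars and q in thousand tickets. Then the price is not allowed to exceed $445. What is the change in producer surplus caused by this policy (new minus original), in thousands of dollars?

-24075

Rearranging demand gives qd = 2476 - 4p. Setting quantity demanded equal to quantity supplied, 2476 - 4p = 2p - 644, gives p* = 520 and q* = 396.
Since 445 < 520, the ceiling is binding.
At p = 445: qd = 2476 - 4·445 = 696 and qs = 2·445 - 644 = 246.
Producer surplus without the control is ½ · (520 - 322) · 396 = 39204.
With the ceiling, producers sell 246 units at 445, so PS = ½ · (445 - 322) · 246 = 15129.
Change in producer surplus = 15129 - 39204 = -24075.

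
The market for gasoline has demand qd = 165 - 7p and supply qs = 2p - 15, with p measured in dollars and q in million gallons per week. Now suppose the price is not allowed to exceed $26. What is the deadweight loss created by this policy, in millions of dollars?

0

Equilibrium: 165 - 7p = 2p - 15, so 180 = 9p and p* = 20, q* = 25.
The ceiling of 26 is above the equilibrium price 20, so it is not binding; the market clears at p* = 20, q* = 25.
Since the control does not bind, no trades are prevented and deadweight loss is zero.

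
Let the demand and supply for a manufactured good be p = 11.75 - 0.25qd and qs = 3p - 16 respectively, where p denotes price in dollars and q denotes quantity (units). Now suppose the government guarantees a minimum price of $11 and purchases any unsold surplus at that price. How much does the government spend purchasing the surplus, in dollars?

Rearranging demand gives qd = 47 - 4p. Equilibrium: 47 - 4p = 3p - 16, so 63 = 7p and p* = 9, q* = 11.
The floor of 11 is above the equilibrium price 9, so it binds.
At p = 11: qd = 47 - 4·11 = 3 and qs = 3·11 - 16 = 17.
Surplus = qs - qd = 14.
Government expenditure = surplus × support price = 14 × 11 = 154.

154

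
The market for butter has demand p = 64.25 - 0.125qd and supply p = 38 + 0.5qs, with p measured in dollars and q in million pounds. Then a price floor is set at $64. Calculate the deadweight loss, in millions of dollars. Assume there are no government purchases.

Rearranging demand gives qd = 514 - 8p; rearranging supply gives qs = 2p - 76. Without the control the market clears where 514 - 8p = 2p - 76, i.e. p* = 59 and q* = 42.
Since 64 > 59, the floor is binding.
At p = 64: qd = 514 - 8·64 = 2 and qs = 2·64 - 76 = 52.
Quantity traded falls to 2. At q = 2 the demand price is (514 - 2)/8 = 64 and the supply price is (76 + 2)/2 = 39.
Deadweight loss = ½ · (64 - 39) · (42 - 2) = ½ · 25 · 40 = 500.

500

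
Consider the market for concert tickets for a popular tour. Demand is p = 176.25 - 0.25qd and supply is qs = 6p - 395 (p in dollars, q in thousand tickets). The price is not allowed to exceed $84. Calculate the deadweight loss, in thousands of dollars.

Rearranging demand gives qd = 705 - 4p. Setting quantity demanded equal to quantity supplied, 705 - 4p = 6p - 395, gives p* = 110 and q* = 265.
Because the ceiling (84) lies below the market-clearing price, it is binding.
At p = 84: qd = 705 - 4·84 = 369 and qs = 6·84 - 395 = 109.
Quantity traded falls to 109. At q = 109 the demand price is (705 - 109)/4 = 149 and the supply price is (395 + 109)/6 = 84.
Deadweight loss = ½ · (149 - 84) · (265 - 109) = ½ · 65 · 156 = 5070.

5070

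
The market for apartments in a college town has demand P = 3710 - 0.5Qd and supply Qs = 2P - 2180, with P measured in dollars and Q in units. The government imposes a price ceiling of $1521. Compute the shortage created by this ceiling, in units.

3516

Rearranging demand gives Qd = 7420 - 2P. Setting quantity demanded equal to quantity supplied, 7420 - 2P = 2P - 2180, gives P* = 2400 and Q* = 2620.
Because the ceiling (1521) lies below the market-clearing price, it is binding.
At P = 1521: Qd = 7420 - 2·1521 = 4378 and Qs = 2·1521 - 2180 = 862.
Shortage = Qd - Qs = 4378 - 862 = 3516.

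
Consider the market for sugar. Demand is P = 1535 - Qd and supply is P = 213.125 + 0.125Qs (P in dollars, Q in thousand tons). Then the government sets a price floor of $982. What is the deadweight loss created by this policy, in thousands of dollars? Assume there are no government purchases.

217622.25

Rearranging demand gives Qd = 1535 - P; rearranging supply gives Qs = 8P - 1705. Without the control the market clears where 1535 - P = 8P - 1705, i.e. P* = 360 and Q* = 1175.
The floor of 982 is above the equilibrium price 360, so it binds.
At P = 982: Qd = 1535 - 982 = 553 and Qs = 8·982 - 1705 = 6151.
Quantity traded falls to 553. At Q = 553 the demand price is 1535 - 553 = 982 and the supply price is (1705 + 553)/8 = 282.25.
Deadweight loss = ½ · (982 - 282.25) · (1175 - 553) = ½ · 699.75 · 622 = 217622.25.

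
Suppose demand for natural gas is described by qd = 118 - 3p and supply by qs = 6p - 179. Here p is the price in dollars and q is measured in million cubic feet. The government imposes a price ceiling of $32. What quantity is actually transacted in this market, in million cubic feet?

13

In a free market, 118 - 3p = 6p - 179 gives the equilibrium p* = 33, q* = 19.
Since 32 < 33, the ceiling is binding.
At p = 32: qd = 118 - 3·32 = 22 and qs = 6·32 - 179 = 13.
The quantity actually transacted is the short side, supply: 13.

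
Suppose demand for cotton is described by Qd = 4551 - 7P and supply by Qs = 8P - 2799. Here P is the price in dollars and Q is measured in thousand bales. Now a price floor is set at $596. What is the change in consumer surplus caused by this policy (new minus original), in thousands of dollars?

-79500

In a free market, 4551 - 7P = 8P - 2799 gives the equilibrium P* = 490, Q* = 1121.
The floor of 596 is above the equilibrium price 490, so it binds.
At P = 596: Qd = 4551 - 7·596 = 379 and Qs = 8·596 - 2799 = 1969.
Consumer surplus without the control is ½ · (4551/7 - 490) · 1121 = 1256641/14.
With the floor, consumers buy 379 units at 596, so CS = ½ · (4551/7 - 596) · 379 = 143641/14.
Change in consumer surplus = 143641/14 - 1256641/14 = -79500.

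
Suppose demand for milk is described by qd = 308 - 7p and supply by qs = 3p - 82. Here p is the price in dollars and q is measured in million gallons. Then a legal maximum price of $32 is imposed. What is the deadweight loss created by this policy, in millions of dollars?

Setting quantity demanded equal to quantity supplied, 308 - 7p = 3p - 82, gives p* = 39 and q* = 35.
The ceiling of 32 is below the equilibrium price 39, so it binds.
At p = 32: qd = 308 - 7·32 = 84 and qs = 3·32 - 82 = 14.
Quantity traded falls to 14. At q = 14 the demand price is (308 - 14)/7 = 42 and the supply price is (82 + 14)/3 = 32.
Deadweight loss = ½ · (42 - 32) · (35 - 14) = ½ · 10 · 21 = 105.

105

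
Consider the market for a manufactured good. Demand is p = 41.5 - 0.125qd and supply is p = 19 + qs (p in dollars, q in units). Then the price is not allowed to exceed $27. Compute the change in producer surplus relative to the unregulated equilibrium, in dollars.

Rearranging demand gives qd = 332 - 8p; rearranging supply gives qs = p - 19. Equilibrium: 332 - 8p = p - 19, so 351 = 9p and p* = 39, q* = 20.
Because the ceiling (27) lies below the market-clearing price, it is binding.
At p = 27: qd = 332 - 8·27 = 116 and qs = 27 - 19 = 8.
Producer surplus without the control is ½ · (39 - 19) · 20 = 200.
With the ceiling, producers sell 8 units at 27, so PS = ½ · (27 - 19) · 8 = 32.
Change in producer surplus = 32 - 200 = -168.

-168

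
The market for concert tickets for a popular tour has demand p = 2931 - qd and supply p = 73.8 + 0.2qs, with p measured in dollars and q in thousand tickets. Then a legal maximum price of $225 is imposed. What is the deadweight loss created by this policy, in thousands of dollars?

Rearranging demand gives qd = 2931 - p; rearranging supply gives qs = 5p - 369. Without the control the market clears where 2931 - p = 5p - 369, i.e. p* = 550 and q* = 2381.
Because the ceiling (225) lies below the market-clearing price, it is binding.
At p = 225: qd = 2931 - 225 = 2706 and qs = 5·225 - 369 = 756.
Quantity traded falls to 756. At q = 756 the demand price is 2931 - 756 = 2175 and the supply price is (369 + 756)/5 = 225.
Deadweight loss = ½ · (2175 - 225) · (2381 - 756) = ½ · 1950 · 1625 = 1584375.

1584375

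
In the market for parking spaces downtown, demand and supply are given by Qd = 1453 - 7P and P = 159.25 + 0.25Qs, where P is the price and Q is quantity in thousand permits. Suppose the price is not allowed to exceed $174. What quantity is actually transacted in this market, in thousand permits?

59

Rearranging supply gives Qs = 4P - 637. Setting quantity demanded equal to quantity supplied, 1453 - 7P = 4P - 637, gives P* = 190 and Q* = 123.
Because the ceiling (174) lies below the market-clearing price, it is binding.
At P = 174: Qd = 1453 - 7·174 = 235 and Qs = 4·174 - 637 = 59.
The quantity actually transacted is the short side, supply: 59.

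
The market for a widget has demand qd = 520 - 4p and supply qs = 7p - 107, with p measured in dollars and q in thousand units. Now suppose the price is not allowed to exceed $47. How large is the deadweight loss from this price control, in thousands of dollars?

Equilibrium: 520 - 4p = 7p - 107, so 627 = 11p and p* = 57, q* = 292.
The ceiling of 47 is below the equilibrium price 57, so it binds.
At p = 47: qd = 520 - 4·47 = 332 and qs = 7·47 - 107 = 222.
Quantity traded falls to 222. At q = 222 the demand price is (520 - 222)/4 = 74.5 and the supply price is (107 + 222)/7 = 47.
Deadweight loss = ½ · (74.5 - 47) · (292 - 222) = ½ · 27.5 · 70 = 962.5.

962.5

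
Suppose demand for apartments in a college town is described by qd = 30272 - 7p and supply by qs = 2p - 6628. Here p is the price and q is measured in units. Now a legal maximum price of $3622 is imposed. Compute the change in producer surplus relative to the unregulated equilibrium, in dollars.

Equilibrium: 30272 - 7p = 2p - 6628, so 36900 = 9p and p* = 4100, q* = 1572.
Because the ceiling (3622) lies below the market-clearing price, it is binding.
At p = 3622: qd = 30272 - 7·3622 = 4918 and qs = 2·3622 - 6628 = 616.
Producer surplus without the control is ½ · (4100 - 3314) · 1572 = 617796.
With the ceiling, producers sell 616 units at 3622, so PS = ½ · (3622 - 3314) · 616 = 94864.
Change in producer surplus = 94864 - 617796 = -522932.

-522932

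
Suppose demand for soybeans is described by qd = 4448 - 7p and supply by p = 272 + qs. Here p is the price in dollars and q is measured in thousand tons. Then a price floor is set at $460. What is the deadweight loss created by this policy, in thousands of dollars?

Rearranging supply gives qs = p - 272. In a free market, 4448 - 7p = p - 272 gives the equilibrium p* = 590, q* = 318.
The floor of 460 is below the equilibrium price 590, so it is not binding; the market clears at p* = 590, q* = 318.
Since the control does not bind, no trades are prevented and deadweight loss is zero.

0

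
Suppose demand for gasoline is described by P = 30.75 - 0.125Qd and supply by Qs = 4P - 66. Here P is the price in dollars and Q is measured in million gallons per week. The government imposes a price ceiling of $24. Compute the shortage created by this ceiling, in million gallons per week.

24

Rearranging demand gives Qd = 246 - 8P. Without the control the market clears where 246 - 8P = 4P - 66, i.e. P* = 26 and Q* = 38.
Because the ceiling (24) lies below the market-clearing price, it is binding.
At P = 24: Qd = 246 - 8·24 = 54 and Qs = 4·24 - 66 = 30.
Shortage = Qd - Qs = 54 - 30 = 24.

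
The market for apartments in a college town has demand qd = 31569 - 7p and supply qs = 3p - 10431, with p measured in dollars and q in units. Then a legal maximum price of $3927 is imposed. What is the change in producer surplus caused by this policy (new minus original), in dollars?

-480343.5

Setting quantity demanded equal to quantity supplied, 31569 - 7p = 3p - 10431, gives p* = 4200 and q* = 2169.
Because the ceiling (3927) lies below the market-clearing price, it is binding.
At p = 3927: qd = 31569 - 7·3927 = 4080 and qs = 3·3927 - 10431 = 1350.
Producer surplus without the control is ½ · (4200 - 3477) · 2169 = 784093.5.
With the ceiling, producers sell 1350 units at 3927, so PS = ½ · (3927 - 3477) · 1350 = 303750.
Change in producer surplus = 303750 - 784093.5 = -480343.5.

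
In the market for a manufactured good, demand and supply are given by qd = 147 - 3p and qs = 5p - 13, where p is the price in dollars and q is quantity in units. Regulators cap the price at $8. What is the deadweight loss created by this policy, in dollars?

960

In a free market, 147 - 3p = 5p - 13 gives the equilibrium p* = 20, q* = 87.
Because the ceiling (8) lies below the market-clearing price, it is binding.
At p = 8: qd = 147 - 3·8 = 123 and qs = 5·8 - 13 = 27.
Quantity traded falls to 27. At q = 27 the demand price is (147 - 27)/3 = 40 and the supply price is (13 + 27)/5 = 8.
Deadweight loss = ½ · (40 - 8) · (87 - 27) = ½ · 32 · 60 = 960.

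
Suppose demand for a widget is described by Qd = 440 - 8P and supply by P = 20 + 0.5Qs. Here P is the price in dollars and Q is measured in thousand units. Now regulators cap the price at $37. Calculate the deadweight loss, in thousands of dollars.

151.25

Rearranging supply gives Qs = 2P - 40. Equilibrium: 440 - 8P = 2P - 40, so 480 = 10P and P* = 48, Q* = 56.
The ceiling of 37 is below the equilibrium price 48, so it binds.
At P = 37: Qd = 440 - 8·37 = 144 and Qs = 2·37 - 40 = 34.
Quantity traded falls to 34. At Q = 34 the demand price is (440 - 34)/8 = 50.75 and the supply price is (40 + 34)/2 = 37.
Deadweight loss = ½ · (50.75 - 37) · (56 - 34) = ½ · 13.75 · 22 = 151.25.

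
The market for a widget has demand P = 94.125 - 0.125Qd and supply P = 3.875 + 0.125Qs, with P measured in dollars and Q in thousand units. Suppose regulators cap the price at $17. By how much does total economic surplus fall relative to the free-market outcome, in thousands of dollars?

8192

Rearranging demand gives Qd = 753 - 8P; rearranging supply gives Qs = 8P - 31. Equilibrium: 753 - 8P = 8P - 31, so 784 = 16P and P* = 49, Q* = 361.
Because the ceiling (17) lies below the market-clearing price, it is binding.
At P = 17: Qd = 753 - 8·17 = 617 and Qs = 8·17 - 31 = 105.
Quantity traded falls to 105. At Q = 105 the demand price is (753 - 105)/8 = 81 and the supply price is (31 + 105)/8 = 17.
Deadweight loss = ½ · (81 - 17) · (361 - 105) = ½ · 64 · 256 = 8192.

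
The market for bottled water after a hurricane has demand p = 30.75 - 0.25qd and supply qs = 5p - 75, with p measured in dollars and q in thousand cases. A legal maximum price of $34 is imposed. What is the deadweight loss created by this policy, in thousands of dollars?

Rearranging demand gives qd = 123 - 4p. Equilibrium: 123 - 4p = 5p - 75, so 198 = 9p and p* = 22, q* = 35.
Since 34 is above p* = 22, the ceiling does not bind and the free-market outcome prevails.
Since the control does not bind, no trades are prevented and deadweight loss is zero.

0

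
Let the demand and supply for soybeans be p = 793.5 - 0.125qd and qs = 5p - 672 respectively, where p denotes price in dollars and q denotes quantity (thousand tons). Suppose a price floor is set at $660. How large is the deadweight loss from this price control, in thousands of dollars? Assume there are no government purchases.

Rearranging demand gives qd = 6348 - 8p. Setting quantity demanded equal to quantity supplied, 6348 - 8p = 5p - 672, gives p* = 540 and q* = 2028.
Since 660 > 540, the floor is binding.
At p = 660: qd = 6348 - 8·660 = 1068 and qs = 5·660 - 672 = 2628.
Quantity traded falls to 1068. At q = 1068 the demand price is (6348 - 1068)/8 = 660 and the supply price is (672 + 1068)/5 = 348.
Deadweight loss = ½ · (660 - 348) · (2028 - 1068) = ½ · 312 · 960 = 149760.

149760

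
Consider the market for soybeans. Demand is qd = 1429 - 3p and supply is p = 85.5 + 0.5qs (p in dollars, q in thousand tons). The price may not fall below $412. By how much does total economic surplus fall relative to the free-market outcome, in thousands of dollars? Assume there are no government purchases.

Rearranging supply gives qs = 2p - 171. In a free market, 1429 - 3p = 2p - 171 gives the equilibrium p* = 320, q* = 469.
The floor of 412 is above the equilibrium price 320, so it binds.
At p = 412: qd = 1429 - 3·412 = 193 and qs = 2·412 - 171 = 653.
Quantity traded falls to 193. At q = 193 the demand price is (1429 - 193)/3 = 412 and the supply price is (171 + 193)/2 = 182.
Deadweight loss = ½ · (412 - 182) · (469 - 193) = ½ · 230 · 276 = 31740.

31740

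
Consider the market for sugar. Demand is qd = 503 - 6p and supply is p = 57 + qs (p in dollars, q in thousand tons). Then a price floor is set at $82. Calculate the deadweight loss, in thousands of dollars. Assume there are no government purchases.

84

Rearranging supply gives qs = p - 57. Without the control the market clears where 503 - 6p = p - 57, i.e. p* = 80 and q* = 23.
The floor of 82 is above the equilibrium price 80, so it binds.
At p = 82: qd = 503 - 6·82 = 11 and qs = 82 - 57 = 25.
Quantity traded falls to 11. At q = 11 the demand price is (503 - 11)/6 = 82 and the supply price is 57 + 11 = 68.
Deadweight loss = ½ · (82 - 68) · (23 - 11) = ½ · 14 · 12 = 84.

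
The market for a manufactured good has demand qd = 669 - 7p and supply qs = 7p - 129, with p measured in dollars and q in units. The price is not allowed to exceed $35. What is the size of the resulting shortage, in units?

Without the control the market clears where 669 - 7p = 7p - 129, i.e. p* = 57 and q* = 270.
The ceiling of 35 is below the equilibrium price 57, so it binds.
At p = 35: qd = 669 - 7·35 = 424 and qs = 7·35 - 129 = 116.
Shortage = qd - qs = 424 - 116 = 308.

308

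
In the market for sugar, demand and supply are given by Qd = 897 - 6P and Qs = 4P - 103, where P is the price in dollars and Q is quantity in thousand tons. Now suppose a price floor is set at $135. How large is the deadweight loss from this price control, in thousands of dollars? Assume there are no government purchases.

9187.5

Without the control the market clears where 897 - 6P = 4P - 103, i.e. P* = 100 and Q* = 297.
Since 135 > 100, the floor is binding.
At P = 135: Qd = 897 - 6·135 = 87 and Qs = 4·135 - 103 = 437.
Quantity traded falls to 87. At Q = 87 the demand price is (897 - 87)/6 = 135 and the supply price is (103 + 87)/4 = 47.5.
Deadweight loss = ½ · (135 - 47.5) · (297 - 87) = ½ · 87.5 · 210 = 9187.5.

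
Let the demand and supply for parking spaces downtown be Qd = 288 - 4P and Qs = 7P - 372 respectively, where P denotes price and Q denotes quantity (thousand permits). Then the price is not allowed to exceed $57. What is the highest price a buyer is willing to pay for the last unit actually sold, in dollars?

Setting quantity demanded equal to quantity supplied, 288 - 4P = 7P - 372, gives P* = 60 and Q* = 48.
Since 57 < 60, the ceiling is binding.
At P = 57: Qd = 288 - 4·57 = 60 and Qs = 7·57 - 372 = 27.
Only 27 units reach the market. On the demand curve, the marginal buyer's willingness to pay at Q = 27 is (288 - 27)/4 = 65.25.

65.25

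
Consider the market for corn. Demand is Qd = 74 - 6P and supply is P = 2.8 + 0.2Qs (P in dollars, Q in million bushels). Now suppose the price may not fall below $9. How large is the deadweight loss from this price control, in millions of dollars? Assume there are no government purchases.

6.6

Rearranging supply gives Qs = 5P - 14. Equilibrium: 74 - 6P = 5P - 14, so 88 = 11P and P* = 8, Q* = 26.
The floor of 9 is above the equilibrium price 8, so it binds.
At P = 9: Qd = 74 - 6·9 = 20 and Qs = 5·9 - 14 = 31.
Quantity traded falls to 20. At Q = 20 the demand price is (74 - 20)/6 = 9 and the supply price is (14 + 20)/5 = 6.8.
Deadweight loss = ½ · (9 - 6.8) · (26 - 20) = ½ · 2.2 · 6 = 6.6.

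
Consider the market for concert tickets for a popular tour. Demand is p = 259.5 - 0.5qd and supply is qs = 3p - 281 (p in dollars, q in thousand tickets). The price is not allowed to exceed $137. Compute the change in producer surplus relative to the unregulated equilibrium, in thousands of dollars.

-3783.5

Rearranging demand gives qd = 519 - 2p. Equilibrium: 519 - 2p = 3p - 281, so 800 = 5p and p* = 160, q* = 199.
The ceiling of 137 is below the equilibrium price 160, so it binds.
At p = 137: qd = 519 - 2·137 = 245 and qs = 3·137 - 281 = 130.
Producer surplus without the control is ½ · (160 - 281/3) · 199 = 39601/6.
With the ceiling, producers sell 130 units at 137, so PS = ½ · (137 - 281/3) · 130 = 8450/3.
Change in producer surplus = 8450/3 - 39601/6 = -3783.5.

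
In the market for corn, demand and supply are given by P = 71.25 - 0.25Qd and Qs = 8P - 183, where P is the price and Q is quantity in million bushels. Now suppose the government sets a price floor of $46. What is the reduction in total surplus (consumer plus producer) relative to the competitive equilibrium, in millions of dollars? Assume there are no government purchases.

147

Rearranging demand gives Qd = 285 - 4P. In a free market, 285 - 4P = 8P - 183 gives the equilibrium P* = 39, Q* = 129.
Because the floor (46) lies above the market-clearing price, it is binding.
At P = 46: Qd = 285 - 4·46 = 101 and Qs = 8·46 - 183 = 185.
Quantity traded falls to 101. At Q = 101 the demand price is (285 - 101)/4 = 46 and the supply price is (183 + 101)/8 = 35.5.
Deadweight loss = ½ · (46 - 35.5) · (129 - 101) = ½ · 10.5 · 28 = 147.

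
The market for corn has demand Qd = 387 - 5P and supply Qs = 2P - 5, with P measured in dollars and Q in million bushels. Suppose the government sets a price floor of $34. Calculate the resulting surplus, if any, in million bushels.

0

Equilibrium: 387 - 5P = 2P - 5, so 392 = 7P and P* = 56, Q* = 107.
The floor of 34 is below the equilibrium price 56, so it is not binding; the market clears at P* = 56, Q* = 107.
Since the control does not bind, there is no surplus.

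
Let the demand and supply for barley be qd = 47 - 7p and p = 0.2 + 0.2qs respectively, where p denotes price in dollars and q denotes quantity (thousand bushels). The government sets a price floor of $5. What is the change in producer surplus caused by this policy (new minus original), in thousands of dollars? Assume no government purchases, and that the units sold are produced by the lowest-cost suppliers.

7.1

Rearranging supply gives qs = 5p - 1. Setting quantity demanded equal to quantity supplied, 47 - 7p = 5p - 1, gives p* = 4 and q* = 19.
The floor of 5 is above the equilibrium price 4, so it binds.
At p = 5: qd = 47 - 7·5 = 12 and qs = 5·5 - 1 = 24.
Producer surplus without the control is ½ · (4 - 0.2) · 19 = 36.1.
With the floor, 12 units are sold at 5. The supply price at q = 12 is 2.6, so PS = ½ · [(5 - 0.2) + (5 - 2.6)] · 12 = 43.2.
Change in producer surplus = 43.2 - 36.1 = 7.1.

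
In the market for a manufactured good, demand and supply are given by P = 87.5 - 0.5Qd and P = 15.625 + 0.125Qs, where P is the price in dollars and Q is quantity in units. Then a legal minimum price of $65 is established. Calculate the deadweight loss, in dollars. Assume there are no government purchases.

Rearranging demand gives Qd = 175 - 2P; rearranging supply gives Qs = 8P - 125. Without the control the market clears where 175 - 2P = 8P - 125, i.e. P* = 30 and Q* = 115.
The floor of 65 is above the equilibrium price 30, so it binds.
At P = 65: Qd = 175 - 2·65 = 45 and Qs = 8·65 - 125 = 395.
Quantity traded falls to 45. At Q = 45 the demand price is (175 - 45)/2 = 65 and the supply price is (125 + 45)/8 = 21.25.
Deadweight loss = ½ · (65 - 21.25) · (115 - 45) = ½ · 43.75 · 70 = 1531.25.

1531.25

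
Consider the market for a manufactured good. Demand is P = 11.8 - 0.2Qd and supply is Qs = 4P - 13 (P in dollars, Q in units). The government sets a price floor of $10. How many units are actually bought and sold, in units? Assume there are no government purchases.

Rearranging demand gives Qd = 59 - 5P. Setting quantity demanded equal to quantity supplied, 59 - 5P = 4P - 13, gives P* = 8 and Q* = 19.
The floor of 10 is above the equilibrium price 8, so it binds.
At P = 10: Qd = 59 - 5·10 = 9 and Qs = 4·10 - 13 = 27.
The quantity actually transacted is the short side, demand: 9.

9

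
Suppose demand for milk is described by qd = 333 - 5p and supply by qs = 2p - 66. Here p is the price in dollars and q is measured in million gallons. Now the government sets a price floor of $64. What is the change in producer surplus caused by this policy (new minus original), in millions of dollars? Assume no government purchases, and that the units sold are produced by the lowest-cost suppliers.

-215.25

Equilibrium: 333 - 5p = 2p - 66, so 399 = 7p and p* = 57, q* = 48.
Because the floor (64) lies above the market-clearing price, it is binding.
At p = 64: qd = 333 - 5·64 = 13 and qs = 2·64 - 66 = 62.
Producer surplus without the control is ½ · (57 - 33) · 48 = 576.
With the floor, 13 units are sold at 64. The supply price at q = 13 is 39.5, so PS = ½ · [(64 - 33) + (64 - 39.5)] · 13 = 360.75.
Change in producer surplus = 360.75 - 576 = -215.25.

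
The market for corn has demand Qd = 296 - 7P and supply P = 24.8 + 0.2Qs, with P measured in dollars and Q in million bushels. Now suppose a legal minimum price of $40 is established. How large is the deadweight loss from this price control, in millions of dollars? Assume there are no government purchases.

Rearranging supply gives Qs = 5P - 124. Setting quantity demanded equal to quantity supplied, 296 - 7P = 5P - 124, gives P* = 35 and Q* = 51.
Because the floor (40) lies above the market-clearing price, it is binding.
At P = 40: Qd = 296 - 7·40 = 16 and Qs = 5·40 - 124 = 76.
Quantity traded falls to 16. At Q = 16 the demand price is (296 - 16)/7 = 40 and the supply price is (124 + 16)/5 = 28.
Deadweight loss = ½ · (40 - 28) · (51 - 16) = ½ · 12 · 35 = 210.

210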